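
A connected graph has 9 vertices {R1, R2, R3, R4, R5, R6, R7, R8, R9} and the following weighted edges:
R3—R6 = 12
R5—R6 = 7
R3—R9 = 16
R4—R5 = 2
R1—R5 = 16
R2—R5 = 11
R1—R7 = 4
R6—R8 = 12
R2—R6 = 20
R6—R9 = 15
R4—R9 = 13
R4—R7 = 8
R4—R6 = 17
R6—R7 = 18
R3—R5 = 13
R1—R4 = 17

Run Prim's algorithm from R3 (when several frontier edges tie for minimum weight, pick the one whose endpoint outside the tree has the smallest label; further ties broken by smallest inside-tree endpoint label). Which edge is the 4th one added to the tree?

Grow the tree from R3 using Prim:
Step 1: cheapest edge leaving the tree is R3—R6 (12); add R6.
Step 2: cheapest edge leaving the tree is R5—R6 (7); add R5.
Step 3: cheapest edge leaving the tree is R4—R5 (2); add R4.
Step 4: cheapest edge leaving the tree is R4—R7 (8); add R7.
Step 5: cheapest edge leaving the tree is R1—R7 (4); add R1.
Step 6: cheapest edge leaving the tree is R2—R5 (11); add R2.
Step 7: cheapest edge leaving the tree is R6—R8 (12); add R8.
Step 8: cheapest edge leaving the tree is R4—R9 (13); add R9.
The 4th edge added is R4—R7.

R4-R7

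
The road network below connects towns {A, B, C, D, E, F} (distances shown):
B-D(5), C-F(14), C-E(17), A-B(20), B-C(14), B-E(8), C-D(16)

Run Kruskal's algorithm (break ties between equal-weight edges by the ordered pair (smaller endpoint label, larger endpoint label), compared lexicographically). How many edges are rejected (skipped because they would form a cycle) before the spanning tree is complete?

Sort edges by weight, then run Kruskal:
B-D (5): add — endpoints in different components.
B-E (8): add — endpoints in different components.
B-C (14): add — endpoints in different components.
C-F (14): add — endpoints in different components.
C-D (16): skip — C and D already connected.
C-E (17): skip — C and E already connected.
A-B (20): add — endpoints in different components.
Edges rejected before the tree was complete: 2.

2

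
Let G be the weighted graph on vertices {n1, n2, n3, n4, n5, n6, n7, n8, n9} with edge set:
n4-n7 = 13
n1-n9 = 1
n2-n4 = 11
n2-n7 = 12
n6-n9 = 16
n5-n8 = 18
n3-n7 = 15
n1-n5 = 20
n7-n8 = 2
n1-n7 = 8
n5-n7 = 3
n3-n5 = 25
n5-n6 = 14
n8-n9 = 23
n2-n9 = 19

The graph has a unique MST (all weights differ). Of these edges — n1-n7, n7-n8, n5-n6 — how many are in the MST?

Kruskal: consider edges lightest-first.
n1-n9 (1): add — endpoints in different components.
n7-n8 (2): add — endpoints in different components.
n5-n7 (3): add — endpoints in different components.
n1-n7 (8): add — endpoints in different components.
n2-n4 (11): add — endpoints in different components.
n2-n7 (12): add — endpoints in different components.
n4-n7 (13): skip — n7 and n4 already connected.
n5-n6 (14): add — endpoints in different components.
n3-n7 (15): add — endpoints in different components.
MST edge set: {n1-n9, n7-n8, n5-n7, n1-n7, n2-n4, n2-n7, n5-n6, n3-n7}.
Of the listed edges, {n1-n7, n7-n8, n5-n6} are in the MST → 3.

3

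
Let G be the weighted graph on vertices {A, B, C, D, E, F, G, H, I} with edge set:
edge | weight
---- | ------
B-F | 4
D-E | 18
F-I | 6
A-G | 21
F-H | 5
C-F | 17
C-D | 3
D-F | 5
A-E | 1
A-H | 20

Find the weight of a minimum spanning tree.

Kruskal's algorithm — process edges by increasing weight (ties by edge label):
A-E (1): add — endpoints in different components.
C-D (3): add — endpoints in different components.
B-F (4): add — endpoints in different components.
D-F (5): add — endpoints in different components.
F-H (5): add — endpoints in different components.
F-I (6): add — endpoints in different components.
C-F (17): skip — C and F already connected.
D-E (18): add — endpoints in different components.
A-H (20): skip — A and H already connected.
A-G (21): add — endpoints in different components.
MST edges: A-E, C-D, B-F, D-F, F-H, F-I, D-E, A-G; total weight 1+3+4+5+5+6+18+21 = 63.

63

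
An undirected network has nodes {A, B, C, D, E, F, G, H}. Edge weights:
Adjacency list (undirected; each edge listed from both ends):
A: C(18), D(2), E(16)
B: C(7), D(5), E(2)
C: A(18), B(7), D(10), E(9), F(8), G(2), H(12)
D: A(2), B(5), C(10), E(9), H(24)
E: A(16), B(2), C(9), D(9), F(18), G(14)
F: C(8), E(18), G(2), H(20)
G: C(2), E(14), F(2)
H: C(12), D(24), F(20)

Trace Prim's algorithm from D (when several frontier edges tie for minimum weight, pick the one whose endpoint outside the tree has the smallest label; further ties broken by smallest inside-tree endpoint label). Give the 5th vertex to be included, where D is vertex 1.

Prim's algorithm from D:
Step 1: cheapest edge leaving the tree is A D (2); add A.
Step 2: cheapest edge leaving the tree is B D (5); add B.
Step 3: cheapest edge leaving the tree is B E (2); add E.
Step 4: cheapest edge leaving the tree is B C (7); add C.
Step 5: cheapest edge leaving the tree is C G (2); add G.
Step 6: cheapest edge leaving the tree is F G (2); add F.
Step 7: cheapest edge leaving the tree is C H (12); add H.
Vertex order: D, A, B, E, C, G, F, H. The 5th vertex is C.

C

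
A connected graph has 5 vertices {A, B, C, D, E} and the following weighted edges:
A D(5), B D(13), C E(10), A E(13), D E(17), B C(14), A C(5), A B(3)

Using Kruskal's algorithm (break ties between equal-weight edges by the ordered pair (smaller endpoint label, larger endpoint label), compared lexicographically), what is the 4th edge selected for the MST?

C-E

Sort edges by weight, then run Kruskal:
A B (3): add — endpoints in different components.
A C (5): add — endpoints in different components.
A D (5): add — endpoints in different components.
C E (10): add — endpoints in different components.
The 4th edge added is C E.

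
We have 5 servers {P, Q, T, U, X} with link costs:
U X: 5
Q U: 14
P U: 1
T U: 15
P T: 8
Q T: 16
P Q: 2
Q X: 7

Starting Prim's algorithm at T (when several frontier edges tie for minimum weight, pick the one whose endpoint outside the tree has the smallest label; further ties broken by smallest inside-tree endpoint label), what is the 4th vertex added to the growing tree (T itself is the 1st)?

Q

Grow the tree from T using Prim:
Step 1: frontier [P T 8, T U 15, Q T 16] → take P T (8); add P.
Step 2: frontier [P U 1, P Q 2, T U 15, Q T 16] → take P U (1); add U.
Step 3: frontier [P Q 2, Q T 16, U X 5, Q U 14] → take P Q (2); add Q.
Step 4: frontier [Q X 7, U X 5] → take U X (5); add X.
Vertex order: T, P, U, Q, X. The 4th vertex is Q.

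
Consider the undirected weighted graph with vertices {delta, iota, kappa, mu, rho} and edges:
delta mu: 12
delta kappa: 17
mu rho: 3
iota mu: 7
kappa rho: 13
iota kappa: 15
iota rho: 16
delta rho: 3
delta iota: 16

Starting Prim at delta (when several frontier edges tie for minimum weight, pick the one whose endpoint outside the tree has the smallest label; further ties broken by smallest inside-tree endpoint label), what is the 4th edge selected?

Prim's algorithm from delta:
Step 1: cheapest edge leaving the tree is delta rho (3); add rho.
Step 2: cheapest edge leaving the tree is mu rho (3); add mu.
Step 3: cheapest edge leaving the tree is iota mu (7); add iota.
Step 4: cheapest edge leaving the tree is kappa rho (13); add kappa.
The 4th edge added is kappa rho.

kappa-rho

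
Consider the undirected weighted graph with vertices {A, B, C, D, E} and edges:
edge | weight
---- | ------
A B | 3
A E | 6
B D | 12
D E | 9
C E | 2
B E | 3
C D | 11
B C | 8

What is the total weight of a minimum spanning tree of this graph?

Kruskal: consider edges lightest-first.
C E (2): add — endpoints in different components.
A B (3): add — endpoints in different components.
B E (3): add — endpoints in different components.
A E (6): skip — A and E already connected.
B C (8): skip — B and C already connected.
D E (9): add — endpoints in different components.
MST edges: C E, A B, B E, D E; total weight 2+3+3+9 = 17.

17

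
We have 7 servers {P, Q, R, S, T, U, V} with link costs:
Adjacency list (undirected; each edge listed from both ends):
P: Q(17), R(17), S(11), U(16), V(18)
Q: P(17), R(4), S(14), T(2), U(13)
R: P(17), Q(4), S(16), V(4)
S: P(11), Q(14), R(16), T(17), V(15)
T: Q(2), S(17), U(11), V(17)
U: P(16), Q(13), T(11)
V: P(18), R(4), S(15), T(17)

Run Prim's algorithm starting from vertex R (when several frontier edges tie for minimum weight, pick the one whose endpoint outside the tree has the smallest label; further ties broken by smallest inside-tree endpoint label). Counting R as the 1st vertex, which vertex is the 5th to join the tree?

Prim's algorithm from R:
Step 1: cheapest edge leaving the tree is Q—R (4); add Q.
Step 2: cheapest edge leaving the tree is Q—T (2); add T.
Step 3: cheapest edge leaving the tree is R—V (4); add V.
Step 4: cheapest edge leaving the tree is T—U (11); add U.
Step 5: cheapest edge leaving the tree is Q—S (14); add S.
Step 6: cheapest edge leaving the tree is P—S (11); add P.
Vertex order: R, Q, T, V, U, S, P. The 5th vertex is U.

U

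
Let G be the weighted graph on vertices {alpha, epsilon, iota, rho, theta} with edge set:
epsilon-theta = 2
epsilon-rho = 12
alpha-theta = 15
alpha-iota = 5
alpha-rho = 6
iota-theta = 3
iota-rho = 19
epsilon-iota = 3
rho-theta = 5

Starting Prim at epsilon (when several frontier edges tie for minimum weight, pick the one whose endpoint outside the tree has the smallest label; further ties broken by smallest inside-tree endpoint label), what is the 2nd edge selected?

epsilon-iota

Prim's algorithm from epsilon:
Step 1: frontier [epsilon-theta 2, epsilon-iota 3, epsilon-rho 12] → take epsilon-theta (2); add theta.
Step 2: frontier [epsilon-iota 3, epsilon-rho 12, iota-theta 3, rho-theta 5, alpha-theta 15] → take epsilon-iota (3); add iota.
Step 3: frontier [epsilon-rho 12, alpha-iota 5, iota-rho 19, rho-theta 5, alpha-theta 15] → take alpha-iota (5); add alpha.
Step 4: frontier [alpha-rho 6, epsilon-rho 12, iota-rho 19, rho-theta 5] → take rho-theta (5); add rho.
The 2nd edge added is epsilon-iota.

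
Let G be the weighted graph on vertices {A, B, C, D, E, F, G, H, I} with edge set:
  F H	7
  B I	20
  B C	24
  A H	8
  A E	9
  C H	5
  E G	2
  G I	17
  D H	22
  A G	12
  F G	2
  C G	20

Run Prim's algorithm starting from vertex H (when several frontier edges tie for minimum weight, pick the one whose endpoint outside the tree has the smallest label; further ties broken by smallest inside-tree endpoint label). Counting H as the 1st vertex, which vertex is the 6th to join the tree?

A

Prim, starting at H.
Step 1: frontier [C H 5, F H 7, A H 8, D H 22] → take C H (5); add C.
Step 2: frontier [C G 20, B C 24, F H 7, A H 8, D H 22] → take F H (7); add F.
Step 3: frontier [C G 20, B C 24, F G 2, A H 8, D H 22] → take F G (2); add G.
Step 4: frontier [B C 24, E G 2, A G 12, G I 17, A H 8, D H 22] → take E G (2); add E.
Step 5: frontier [B C 24, A E 9, A G 12, G I 17, A H 8, D H 22] → take A H (8); add A.
Step 6: frontier [B C 24, G I 17, D H 22] → take G I (17); add I.
Step 7: frontier [B C 24, D H 22, B I 20] → take B I (20); add B.
Step 8: frontier [D H 22] → take D H (22); add D.
Vertex order: H, C, F, G, E, A, I, B, D. The 6th vertex is A.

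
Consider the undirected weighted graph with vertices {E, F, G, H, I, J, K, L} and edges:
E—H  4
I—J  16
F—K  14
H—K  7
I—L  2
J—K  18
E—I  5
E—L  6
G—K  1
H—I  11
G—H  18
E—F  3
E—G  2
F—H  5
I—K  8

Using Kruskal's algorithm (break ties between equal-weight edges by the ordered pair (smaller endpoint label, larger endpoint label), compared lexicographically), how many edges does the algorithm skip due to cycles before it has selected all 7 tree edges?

Sort edges by weight, then run Kruskal:
G—K (1): add — endpoints in different components.
E—G (2): add — endpoints in different components.
I—L (2): add — endpoints in different components.
E—F (3): add — endpoints in different components.
E—H (4): add — endpoints in different components.
E—I (5): add — endpoints in different components.
F—H (5): skip — F and H already connected.
E—L (6): skip — E and L already connected.
H—K (7): skip — H and K already connected.
I—K (8): skip — I and K already connected.
H—I (11): skip — H and I already connected.
F—K (14): skip — F and K already connected.
I—J (16): add — endpoints in different components.
Edges rejected before the tree was complete: 6.

6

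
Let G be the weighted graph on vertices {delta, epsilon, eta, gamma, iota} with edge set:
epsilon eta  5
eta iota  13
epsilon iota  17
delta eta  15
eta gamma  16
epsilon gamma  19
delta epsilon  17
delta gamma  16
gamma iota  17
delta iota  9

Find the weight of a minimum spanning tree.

Kruskal's algorithm — process edges by increasing weight (ties by edge label):
epsilon eta (5): add. Components now {epsilon,eta} {delta} {gamma} {iota}
delta iota (9): add. Components now {epsilon,eta} {delta,iota} {gamma}
eta iota (13): add. Components now {delta,epsilon,eta,iota} {gamma}
delta eta (15): skip — delta and eta already connected.
delta gamma (16): add. Components now {delta,epsilon,eta,gamma,iota}
MST edges: epsilon eta, delta iota, eta iota, delta gamma; total weight 5+9+13+16 = 43.

43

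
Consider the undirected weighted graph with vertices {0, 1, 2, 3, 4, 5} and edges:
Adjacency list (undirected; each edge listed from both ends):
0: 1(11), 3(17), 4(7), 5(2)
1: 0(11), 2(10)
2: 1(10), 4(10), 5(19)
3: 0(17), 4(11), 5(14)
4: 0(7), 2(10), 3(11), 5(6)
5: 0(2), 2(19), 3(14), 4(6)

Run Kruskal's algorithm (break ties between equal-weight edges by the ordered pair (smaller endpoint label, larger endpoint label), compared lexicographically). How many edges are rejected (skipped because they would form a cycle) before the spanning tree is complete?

2

Kruskal: consider edges lightest-first.
0–5 (2): add. Components now {0,5} {1} {2} {3} {4}
4–5 (6): add. Components now {0,4,5} {1} {2} {3}
0–4 (7): skip — 0 and 4 already connected.
1–2 (10): add. Components now {0,4,5} {1,2} {3}
2–4 (10): add. Components now {0,1,2,4,5} {3}
0–1 (11): skip — 0 and 1 already connected.
3–4 (11): add. Components now {0,1,2,3,4,5}
Edges rejected before the tree was complete: 2.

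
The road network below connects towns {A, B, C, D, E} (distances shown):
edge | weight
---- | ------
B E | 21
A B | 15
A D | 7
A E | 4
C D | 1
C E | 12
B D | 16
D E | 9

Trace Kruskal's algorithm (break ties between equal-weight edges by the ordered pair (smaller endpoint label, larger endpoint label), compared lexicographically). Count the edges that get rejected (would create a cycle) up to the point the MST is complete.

Kruskal: consider edges lightest-first.
C D (1): add. Components now {A} {B} {C,D} {E}
A E (4): add. Components now {A,E} {B} {C,D}
A D (7): add. Components now {A,C,D,E} {B}
D E (9): skip — D and E already connected.
C E (12): skip — C and E already connected.
A B (15): add. Components now {A,B,C,D,E}
Edges rejected before the tree was complete: 2.

2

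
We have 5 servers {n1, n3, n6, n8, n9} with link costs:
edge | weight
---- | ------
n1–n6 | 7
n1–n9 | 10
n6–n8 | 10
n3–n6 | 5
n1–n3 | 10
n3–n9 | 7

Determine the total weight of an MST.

Kruskal's algorithm — process edges by increasing weight (ties by edge label):
n3–n6 (5): add. Components now {n1} {n3,n6} {n8} {n9}
n1–n6 (7): add. Components now {n1,n3,n6} {n8} {n9}
n3–n9 (7): add. Components now {n1,n3,n6,n9} {n8}
n1–n3 (10): skip — n1 and n3 already connected.
n1–n9 (10): skip — n1 and n9 already connected.
n6–n8 (10): add. Components now {n1,n3,n6,n8,n9}
MST edges: n3–n6, n1–n6, n3–n9, n6–n8; total weight 5+7+7+10 = 29.

29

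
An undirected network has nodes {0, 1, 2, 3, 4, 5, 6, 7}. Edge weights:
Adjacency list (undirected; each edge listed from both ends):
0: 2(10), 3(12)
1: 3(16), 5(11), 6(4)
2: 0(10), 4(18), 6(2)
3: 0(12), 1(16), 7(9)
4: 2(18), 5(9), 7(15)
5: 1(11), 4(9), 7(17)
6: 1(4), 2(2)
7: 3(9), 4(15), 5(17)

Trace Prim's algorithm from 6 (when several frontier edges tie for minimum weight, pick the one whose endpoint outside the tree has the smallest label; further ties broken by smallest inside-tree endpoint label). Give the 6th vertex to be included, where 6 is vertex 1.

Grow the tree from 6 using Prim:
Step 1: frontier [2-6 2, 1-6 4] → take 2-6 (2); add 2.
Step 2: frontier [0-2 10, 2-4 18, 1-6 4] → take 1-6 (4); add 1.
Step 3: frontier [1-5 11, 1-3 16, 0-2 10, 2-4 18] → take 0-2 (10); add 0.
Step 4: frontier [0-3 12, 1-5 11, 1-3 16, 2-4 18] → take 1-5 (11); add 5.
Step 5: frontier [0-3 12, 1-3 16, 2-4 18, 4-5 9, 5-7 17] → take 4-5 (9); add 4.
Step 6: frontier [0-3 12, 1-3 16, 4-7 15, 5-7 17] → take 0-3 (12); add 3.
Step 7: frontier [3-7 9, 4-7 15, 5-7 17] → take 3-7 (9); add 7.
Vertex order: 6, 2, 1, 0, 5, 4, 3, 7. The 6th vertex is 4.

4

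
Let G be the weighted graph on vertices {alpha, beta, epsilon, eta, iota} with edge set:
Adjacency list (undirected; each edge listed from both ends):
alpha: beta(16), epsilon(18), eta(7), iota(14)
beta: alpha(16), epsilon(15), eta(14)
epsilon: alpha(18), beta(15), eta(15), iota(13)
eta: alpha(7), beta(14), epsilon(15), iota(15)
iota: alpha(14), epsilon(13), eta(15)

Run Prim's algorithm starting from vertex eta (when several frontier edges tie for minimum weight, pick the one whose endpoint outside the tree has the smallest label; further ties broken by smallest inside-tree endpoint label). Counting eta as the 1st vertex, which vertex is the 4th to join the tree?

Prim's algorithm from eta:
Step 1: frontier [alpha eta 7, beta eta 14, epsilon eta 15, eta iota 15] → take alpha eta (7); add alpha.
Step 2: frontier [alpha iota 14, alpha beta 16, alpha epsilon 18, beta eta 14, epsilon eta 15, eta iota 15] → take beta eta (14); add beta.
Step 3: frontier [alpha iota 14, alpha epsilon 18, beta epsilon 15, epsilon eta 15, eta iota 15] → take alpha iota (14); add iota.
Step 4: frontier [alpha epsilon 18, beta epsilon 15, epsilon eta 15, epsilon iota 13] → take epsilon iota (13); add epsilon.
Vertex order: eta, alpha, beta, iota, epsilon. The 4th vertex is iota.

iota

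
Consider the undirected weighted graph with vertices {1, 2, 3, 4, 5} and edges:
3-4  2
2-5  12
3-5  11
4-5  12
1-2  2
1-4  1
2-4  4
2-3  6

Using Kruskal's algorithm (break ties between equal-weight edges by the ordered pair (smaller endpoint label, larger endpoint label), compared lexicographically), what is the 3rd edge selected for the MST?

Kruskal's algorithm — process edges by increasing weight (ties by edge label):
1-4 (1): add — endpoints in different components.
1-2 (2): add — endpoints in different components.
3-4 (2): add — endpoints in different components.
2-4 (4): skip — 2 and 4 already connected.
2-3 (6): skip — 2 and 3 already connected.
3-5 (11): add — endpoints in different components.
The 3rd edge added is 3-4.

3-4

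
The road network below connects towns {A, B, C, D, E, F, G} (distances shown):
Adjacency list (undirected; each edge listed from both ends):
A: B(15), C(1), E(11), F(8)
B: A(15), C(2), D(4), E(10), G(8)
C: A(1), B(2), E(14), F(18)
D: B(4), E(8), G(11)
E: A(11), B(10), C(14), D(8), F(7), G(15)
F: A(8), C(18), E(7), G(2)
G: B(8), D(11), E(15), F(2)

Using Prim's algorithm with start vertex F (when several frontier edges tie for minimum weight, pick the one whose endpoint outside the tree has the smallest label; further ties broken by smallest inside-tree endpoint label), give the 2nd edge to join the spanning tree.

Prim, starting at F.
Step 1: cheapest edge leaving the tree is F–G (2); add G.
Step 2: cheapest edge leaving the tree is E–F (7); add E.
Step 3: cheapest edge leaving the tree is A–F (8); add A.
Step 4: cheapest edge leaving the tree is A–C (1); add C.
Step 5: cheapest edge leaving the tree is B–C (2); add B.
Step 6: cheapest edge leaving the tree is B–D (4); add D.
The 2nd edge added is E–F.

E-F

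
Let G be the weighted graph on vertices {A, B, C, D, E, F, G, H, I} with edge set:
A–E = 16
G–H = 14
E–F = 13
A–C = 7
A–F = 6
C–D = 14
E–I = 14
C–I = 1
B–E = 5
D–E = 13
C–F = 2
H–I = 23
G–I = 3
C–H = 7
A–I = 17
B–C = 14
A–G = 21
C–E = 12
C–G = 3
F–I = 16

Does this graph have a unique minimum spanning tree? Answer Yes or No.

Sort edges by weight, then run Kruskal:
C–I (1): add — endpoints in different components.
C–F (2): add — endpoints in different components.
C–G (3): add — endpoints in different components.
G–I (3): skip — G and I already connected.
B–E (5): add — endpoints in different components.
A–F (6): add — endpoints in different components.
A–C (7): skip — A and C already connected.
C–H (7): add — endpoints in different components.
C–E (12): add — endpoints in different components.
D–E (13): add — endpoints in different components.
Non-tree edge G–I has weight 3, equal to the heaviest edge on its tree cycle — swapping gives another MST of the same weight. Not unique.

No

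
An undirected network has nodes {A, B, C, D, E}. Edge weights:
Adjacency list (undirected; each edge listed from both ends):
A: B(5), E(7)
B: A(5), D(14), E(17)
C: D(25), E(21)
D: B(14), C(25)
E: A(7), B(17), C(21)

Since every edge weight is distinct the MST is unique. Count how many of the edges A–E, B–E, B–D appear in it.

Kruskal's algorithm — process edges by increasing weight (ties by edge label):
A–B (5): add. Components now {A,B} {C} {D} {E}
A–E (7): add. Components now {A,B,E} {C} {D}
B–D (14): add. Components now {A,B,D,E} {C}
B–E (17): skip — B and E already connected.
C–E (21): add. Components now {A,B,C,D,E}
MST edge set: {A–B, A–E, B–D, C–E}.
Of the listed edges, {A–E, B–D} are in the MST → 2.

2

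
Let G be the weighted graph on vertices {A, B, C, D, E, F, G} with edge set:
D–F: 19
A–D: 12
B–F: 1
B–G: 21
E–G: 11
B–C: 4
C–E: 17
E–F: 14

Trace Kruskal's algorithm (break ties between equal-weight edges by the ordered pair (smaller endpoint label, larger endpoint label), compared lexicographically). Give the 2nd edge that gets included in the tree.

B-C

Kruskal's algorithm — process edges by increasing weight (ties by edge label):
B–F (1): add. Components now {A} {B,F} {C} {D} {E} {G}
B–C (4): add. Components now {A} {B,C,F} {D} {E} {G}
E–G (11): add. Components now {A} {B,C,F} {D} {E,G}
A–D (12): add. Components now {A,D} {B,C,F} {E,G}
E–F (14): add. Components now {A,D} {B,C,E,F,G}
C–E (17): skip — C and E already connected.
D–F (19): add. Components now {A,B,C,D,E,F,G}
The 2nd edge added is B–C.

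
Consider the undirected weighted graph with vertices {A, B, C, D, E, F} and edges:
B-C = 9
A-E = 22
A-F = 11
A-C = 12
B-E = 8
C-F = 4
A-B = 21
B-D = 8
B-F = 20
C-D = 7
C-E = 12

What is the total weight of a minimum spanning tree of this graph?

38

Sort edges by weight, then run Kruskal:
C-F (4): add — endpoints in different components.
C-D (7): add — endpoints in different components.
B-D (8): add — endpoints in different components.
B-E (8): add — endpoints in different components.
B-C (9): skip — B and C already connected.
A-F (11): add — endpoints in different components.
MST edges: C-F, C-D, B-D, B-E, A-F; total weight 4+7+8+8+11 = 38.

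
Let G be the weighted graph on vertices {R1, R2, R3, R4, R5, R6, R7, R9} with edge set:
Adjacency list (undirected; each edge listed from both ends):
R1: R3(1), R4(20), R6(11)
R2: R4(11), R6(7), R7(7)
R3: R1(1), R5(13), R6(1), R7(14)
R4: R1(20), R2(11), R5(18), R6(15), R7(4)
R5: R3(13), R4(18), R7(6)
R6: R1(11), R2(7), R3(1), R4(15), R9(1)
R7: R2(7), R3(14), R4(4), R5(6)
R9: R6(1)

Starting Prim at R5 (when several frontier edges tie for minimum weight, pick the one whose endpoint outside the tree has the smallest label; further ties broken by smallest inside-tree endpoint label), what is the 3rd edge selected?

R2-R7

Prim, starting at R5.
Step 1: frontier [R5-R7 6, R3-R5 13, R4-R5 18] → take R5-R7 (6); add R7.
Step 2: frontier [R3-R5 13, R4-R5 18, R4-R7 4, R2-R7 7, R3-R7 14] → take R4-R7 (4); add R4.
Step 3: frontier [R2-R4 11, R4-R6 15, R1-R4 20, R3-R5 13, R2-R7 7, R3-R7 14] → take R2-R7 (7); add R2.
Step 4: frontier [R2-R6 7, R4-R6 15, R1-R4 20, R3-R5 13, R3-R7 14] → take R2-R6 (7); add R6.
Step 5: frontier [R1-R4 20, R3-R5 13, R3-R6 1, R6-R9 1, R1-R6 11, R3-R7 14] → take R3-R6 (1); add R3.
Step 6: frontier [R1-R3 1, R1-R4 20, R6-R9 1, R1-R6 11] → take R1-R3 (1); add R1.
Step 7: frontier [R6-R9 1] → take R6-R9 (1); add R9.
The 3rd edge added is R2-R7.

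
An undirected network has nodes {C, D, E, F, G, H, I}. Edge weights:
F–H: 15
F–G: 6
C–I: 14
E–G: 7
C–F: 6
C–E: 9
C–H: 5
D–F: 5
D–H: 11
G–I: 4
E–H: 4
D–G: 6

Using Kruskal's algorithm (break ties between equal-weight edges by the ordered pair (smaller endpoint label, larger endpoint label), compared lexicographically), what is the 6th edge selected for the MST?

D-G

Sort edges by weight, then run Kruskal:
E–H (4): add — endpoints in different components.
G–I (4): add — endpoints in different components.
C–H (5): add — endpoints in different components.
D–F (5): add — endpoints in different components.
C–F (6): add — endpoints in different components.
D–G (6): add — endpoints in different components.
The 6th edge added is D–G.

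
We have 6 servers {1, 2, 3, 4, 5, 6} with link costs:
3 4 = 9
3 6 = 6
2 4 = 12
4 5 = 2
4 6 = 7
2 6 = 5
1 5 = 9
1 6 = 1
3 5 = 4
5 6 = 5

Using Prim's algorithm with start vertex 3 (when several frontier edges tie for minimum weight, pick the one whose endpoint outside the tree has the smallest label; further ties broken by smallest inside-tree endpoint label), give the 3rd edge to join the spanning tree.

Prim, starting at 3.
Step 1: cheapest edge leaving the tree is 3 5 (4); add 5.
Step 2: cheapest edge leaving the tree is 4 5 (2); add 4.
Step 3: cheapest edge leaving the tree is 5 6 (5); add 6.
Step 4: cheapest edge leaving the tree is 1 6 (1); add 1.
Step 5: cheapest edge leaving the tree is 2 6 (5); add 2.
The 3rd edge added is 5 6.

5-6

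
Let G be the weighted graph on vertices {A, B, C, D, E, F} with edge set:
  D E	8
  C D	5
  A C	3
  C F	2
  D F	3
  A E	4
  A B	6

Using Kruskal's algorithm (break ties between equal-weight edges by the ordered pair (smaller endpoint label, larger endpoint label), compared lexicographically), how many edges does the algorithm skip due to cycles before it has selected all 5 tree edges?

Kruskal's algorithm — process edges by increasing weight (ties by edge label):
C F (2): add — endpoints in different components.
A C (3): add — endpoints in different components.
D F (3): add — endpoints in different components.
A E (4): add — endpoints in different components.
C D (5): skip — C and D already connected.
A B (6): add — endpoints in different components.
Edges rejected before the tree was complete: 1.

1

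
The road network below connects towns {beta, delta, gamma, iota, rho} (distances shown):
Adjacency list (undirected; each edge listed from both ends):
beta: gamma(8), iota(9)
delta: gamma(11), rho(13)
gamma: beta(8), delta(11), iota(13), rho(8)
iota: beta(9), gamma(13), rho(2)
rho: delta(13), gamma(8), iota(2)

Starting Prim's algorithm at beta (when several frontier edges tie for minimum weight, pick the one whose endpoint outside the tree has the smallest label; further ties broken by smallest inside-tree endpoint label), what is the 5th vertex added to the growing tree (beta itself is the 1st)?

Prim, starting at beta.
Step 1: frontier [beta gamma 8, beta iota 9] → take beta gamma (8); add gamma.
Step 2: frontier [beta iota 9, gamma rho 8, delta gamma 11, gamma iota 13] → take gamma rho (8); add rho.
Step 3: frontier [beta iota 9, delta gamma 11, gamma iota 13, iota rho 2, delta rho 13] → take iota rho (2); add iota.
Step 4: frontier [delta gamma 11, delta rho 13] → take delta gamma (11); add delta.
Vertex order: beta, gamma, rho, iota, delta. The 5th vertex is delta.

delta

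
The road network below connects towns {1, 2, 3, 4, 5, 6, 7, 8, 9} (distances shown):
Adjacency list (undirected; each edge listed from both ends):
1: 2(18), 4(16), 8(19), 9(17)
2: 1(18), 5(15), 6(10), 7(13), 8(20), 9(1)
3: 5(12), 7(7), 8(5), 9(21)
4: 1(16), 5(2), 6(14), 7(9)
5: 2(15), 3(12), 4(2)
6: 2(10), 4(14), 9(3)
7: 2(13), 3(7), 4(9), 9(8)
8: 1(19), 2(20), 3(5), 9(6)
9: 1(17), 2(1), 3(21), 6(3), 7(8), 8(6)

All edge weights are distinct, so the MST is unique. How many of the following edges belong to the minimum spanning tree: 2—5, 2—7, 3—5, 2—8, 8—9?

Kruskal's algorithm — process edges by increasing weight (ties by edge label):
2—9 (1): add — endpoints in different components.
4—5 (2): add — endpoints in different components.
6—9 (3): add — endpoints in different components.
3—8 (5): add — endpoints in different components.
8—9 (6): add — endpoints in different components.
3—7 (7): add — endpoints in different components.
7—9 (8): skip — 7 and 9 already connected.
4—7 (9): add — endpoints in different components.
2—6 (10): skip — 2 and 6 already connected.
3—5 (12): skip — 3 and 5 already connected.
2—7 (13): skip — 2 and 7 already connected.
4—6 (14): skip — 4 and 6 already connected.
2—5 (15): skip — 2 and 5 already connected.
1—4 (16): add — endpoints in different components.
MST edge set: {2—9, 4—5, 6—9, 3—8, 8—9, 3—7, 4—7, 1—4}.
Of the listed edges, {8—9} are in the MST → 1.

1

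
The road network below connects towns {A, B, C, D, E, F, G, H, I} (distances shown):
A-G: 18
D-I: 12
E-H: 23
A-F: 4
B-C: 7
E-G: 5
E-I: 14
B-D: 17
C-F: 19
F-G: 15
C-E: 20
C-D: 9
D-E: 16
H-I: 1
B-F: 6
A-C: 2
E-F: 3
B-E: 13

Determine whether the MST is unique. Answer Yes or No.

Sort edges by weight, then run Kruskal:
H-I (1): add — endpoints in different components.
A-C (2): add — endpoints in different components.
E-F (3): add — endpoints in different components.
A-F (4): add — endpoints in different components.
E-G (5): add — endpoints in different components.
B-F (6): add — endpoints in different components.
B-C (7): skip — B and C already connected.
C-D (9): add — endpoints in different components.
D-I (12): add — endpoints in different components.
Every non-tree edge has weight strictly greater than the heaviest edge on the tree path between its endpoints, so the MST is unique.

Yes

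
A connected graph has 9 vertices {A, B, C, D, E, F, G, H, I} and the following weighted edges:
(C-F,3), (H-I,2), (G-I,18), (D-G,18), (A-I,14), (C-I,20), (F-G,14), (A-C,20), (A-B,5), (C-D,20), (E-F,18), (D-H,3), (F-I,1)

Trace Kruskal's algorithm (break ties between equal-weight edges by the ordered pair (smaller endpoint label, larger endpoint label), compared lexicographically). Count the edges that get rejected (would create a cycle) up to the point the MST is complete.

Kruskal's algorithm — process edges by increasing weight (ties by edge label):
F-I (1): add — endpoints in different components.
H-I (2): add — endpoints in different components.
C-F (3): add — endpoints in different components.
D-H (3): add — endpoints in different components.
A-B (5): add — endpoints in different components.
A-I (14): add — endpoints in different components.
F-G (14): add — endpoints in different components.
D-G (18): skip — D and G already connected.
E-F (18): add — endpoints in different components.
Edges rejected before the tree was complete: 1.

1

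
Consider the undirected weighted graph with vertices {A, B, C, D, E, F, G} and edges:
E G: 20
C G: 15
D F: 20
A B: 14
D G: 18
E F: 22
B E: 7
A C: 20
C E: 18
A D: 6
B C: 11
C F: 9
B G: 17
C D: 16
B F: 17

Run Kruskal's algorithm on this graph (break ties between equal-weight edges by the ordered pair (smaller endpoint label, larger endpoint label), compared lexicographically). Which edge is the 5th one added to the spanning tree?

A-B

Kruskal: consider edges lightest-first.
A D (6): add — endpoints in different components.
B E (7): add — endpoints in different components.
C F (9): add — endpoints in different components.
B C (11): add — endpoints in different components.
A B (14): add — endpoints in different components.
C G (15): add — endpoints in different components.
The 5th edge added is A B.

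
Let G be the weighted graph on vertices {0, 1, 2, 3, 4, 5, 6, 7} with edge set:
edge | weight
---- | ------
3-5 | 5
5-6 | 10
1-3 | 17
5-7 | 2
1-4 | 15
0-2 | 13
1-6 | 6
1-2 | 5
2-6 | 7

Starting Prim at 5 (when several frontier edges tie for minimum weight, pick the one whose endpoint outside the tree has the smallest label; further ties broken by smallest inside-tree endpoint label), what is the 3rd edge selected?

Prim's algorithm from 5:
Step 1: cheapest edge leaving the tree is 5-7 (2); add 7.
Step 2: cheapest edge leaving the tree is 3-5 (5); add 3.
Step 3: cheapest edge leaving the tree is 5-6 (10); add 6.
Step 4: cheapest edge leaving the tree is 1-6 (6); add 1.
Step 5: cheapest edge leaving the tree is 1-2 (5); add 2.
Step 6: cheapest edge leaving the tree is 0-2 (13); add 0.
Step 7: cheapest edge leaving the tree is 1-4 (15); add 4.
The 3rd edge added is 5-6.

5-6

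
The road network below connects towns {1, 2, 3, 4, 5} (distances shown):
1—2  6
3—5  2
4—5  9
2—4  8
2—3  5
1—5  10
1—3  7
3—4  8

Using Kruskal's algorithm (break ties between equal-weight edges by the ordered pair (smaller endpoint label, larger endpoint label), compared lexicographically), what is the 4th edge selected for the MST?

2-4

Kruskal: consider edges lightest-first.
3—5 (2): add. Components now {1} {2} {3,5} {4}
2—3 (5): add. Components now {1} {2,3,5} {4}
1—2 (6): add. Components now {1,2,3,5} {4}
1—3 (7): skip — 1 and 3 already connected.
2—4 (8): add. Components now {1,2,3,4,5}
The 4th edge added is 2—4.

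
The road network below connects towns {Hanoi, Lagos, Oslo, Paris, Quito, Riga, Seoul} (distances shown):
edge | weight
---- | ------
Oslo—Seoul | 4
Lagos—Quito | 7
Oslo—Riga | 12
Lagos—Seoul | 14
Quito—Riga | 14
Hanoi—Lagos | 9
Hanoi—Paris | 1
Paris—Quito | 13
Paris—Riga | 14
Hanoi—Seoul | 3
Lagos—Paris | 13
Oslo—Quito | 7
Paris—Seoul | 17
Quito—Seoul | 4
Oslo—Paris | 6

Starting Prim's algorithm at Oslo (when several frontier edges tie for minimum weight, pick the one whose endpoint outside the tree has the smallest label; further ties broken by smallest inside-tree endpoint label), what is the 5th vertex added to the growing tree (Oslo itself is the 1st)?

Quito

Grow the tree from Oslo using Prim:
Step 1: cheapest edge leaving the tree is Oslo—Seoul (4); add Seoul.
Step 2: cheapest edge leaving the tree is Hanoi—Seoul (3); add Hanoi.
Step 3: cheapest edge leaving the tree is Hanoi—Paris (1); add Paris.
Step 4: cheapest edge leaving the tree is Quito—Seoul (4); add Quito.
Step 5: cheapest edge leaving the tree is Lagos—Quito (7); add Lagos.
Step 6: cheapest edge leaving the tree is Oslo—Riga (12); add Riga.
Vertex order: Oslo, Seoul, Hanoi, Paris, Quito, Lagos, Riga. The 5th vertex is Quito.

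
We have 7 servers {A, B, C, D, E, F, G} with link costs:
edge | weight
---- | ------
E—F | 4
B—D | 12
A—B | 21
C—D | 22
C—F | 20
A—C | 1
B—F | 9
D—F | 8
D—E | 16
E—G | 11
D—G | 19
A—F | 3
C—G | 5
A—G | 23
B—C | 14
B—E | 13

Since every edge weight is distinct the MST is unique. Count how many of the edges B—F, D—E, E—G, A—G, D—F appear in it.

Kruskal: consider edges lightest-first.
A—C (1): add — endpoints in different components.
A—F (3): add — endpoints in different components.
E—F (4): add — endpoints in different components.
C—G (5): add — endpoints in different components.
D—F (8): add — endpoints in different components.
B—F (9): add — endpoints in different components.
MST edge set: {A—C, A—F, E—F, C—G, D—F, B—F}.
Of the listed edges, {B—F, D—F} are in the MST → 2.

2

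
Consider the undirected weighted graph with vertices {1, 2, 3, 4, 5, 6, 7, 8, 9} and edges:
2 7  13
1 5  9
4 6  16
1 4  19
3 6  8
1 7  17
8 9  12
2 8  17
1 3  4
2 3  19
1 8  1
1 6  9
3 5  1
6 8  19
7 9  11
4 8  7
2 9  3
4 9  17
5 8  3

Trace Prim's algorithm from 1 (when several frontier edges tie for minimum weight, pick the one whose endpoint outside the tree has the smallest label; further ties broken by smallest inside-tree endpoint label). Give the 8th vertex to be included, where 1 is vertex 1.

2

Prim, starting at 1.
Step 1: cheapest edge leaving the tree is 1 8 (1); add 8.
Step 2: cheapest edge leaving the tree is 5 8 (3); add 5.
Step 3: cheapest edge leaving the tree is 3 5 (1); add 3.
Step 4: cheapest edge leaving the tree is 4 8 (7); add 4.
Step 5: cheapest edge leaving the tree is 3 6 (8); add 6.
Step 6: cheapest edge leaving the tree is 8 9 (12); add 9.
Step 7: cheapest edge leaving the tree is 2 9 (3); add 2.
Step 8: cheapest edge leaving the tree is 7 9 (11); add 7.
Vertex order: 1, 8, 5, 3, 4, 6, 9, 2, 7. The 8th vertex is 2.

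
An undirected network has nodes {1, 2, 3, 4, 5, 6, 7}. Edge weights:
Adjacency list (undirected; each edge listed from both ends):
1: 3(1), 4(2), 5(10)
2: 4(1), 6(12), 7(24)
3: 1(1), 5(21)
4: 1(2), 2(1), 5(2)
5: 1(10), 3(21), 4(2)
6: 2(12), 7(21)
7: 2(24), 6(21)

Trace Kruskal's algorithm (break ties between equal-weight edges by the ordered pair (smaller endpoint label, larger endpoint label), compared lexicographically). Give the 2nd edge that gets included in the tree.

2-4

Kruskal's algorithm — process edges by increasing weight (ties by edge label):
1—3 (1): add. Components now {1,3} {2} {4} {5} {6} {7}
2—4 (1): add. Components now {1,3} {2,4} {5} {6} {7}
1—4 (2): add. Components now {1,2,3,4} {5} {6} {7}
4—5 (2): add. Components now {1,2,3,4,5} {6} {7}
1—5 (10): skip — 1 and 5 already connected.
2—6 (12): add. Components now {1,2,3,4,5,6} {7}
3—5 (21): skip — 3 and 5 already connected.
6—7 (21): add. Components now {1,2,3,4,5,6,7}
The 2nd edge added is 2—4.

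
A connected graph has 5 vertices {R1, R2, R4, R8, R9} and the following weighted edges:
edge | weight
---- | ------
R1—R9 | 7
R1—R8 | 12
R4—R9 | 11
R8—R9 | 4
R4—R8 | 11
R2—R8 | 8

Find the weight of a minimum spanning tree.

Prim, starting at R1.
Step 1: cheapest edge leaving the tree is R1—R9 (7); add R9.
Step 2: cheapest edge leaving the tree is R8—R9 (4); add R8.
Step 3: cheapest edge leaving the tree is R2—R8 (8); add R2.
Step 4: cheapest edge leaving the tree is R4—R8 (11); add R4.
MST edges: R1—R9, R8—R9, R2—R8, R4—R8; total weight 7+4+8+11 = 30.

30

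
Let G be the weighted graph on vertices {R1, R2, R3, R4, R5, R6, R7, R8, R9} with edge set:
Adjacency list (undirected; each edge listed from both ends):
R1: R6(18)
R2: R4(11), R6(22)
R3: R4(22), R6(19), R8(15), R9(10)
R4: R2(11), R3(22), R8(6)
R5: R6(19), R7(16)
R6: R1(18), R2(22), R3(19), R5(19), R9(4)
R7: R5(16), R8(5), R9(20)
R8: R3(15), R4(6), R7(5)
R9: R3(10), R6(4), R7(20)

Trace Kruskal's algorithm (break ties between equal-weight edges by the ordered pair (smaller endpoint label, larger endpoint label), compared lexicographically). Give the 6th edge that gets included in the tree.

R3-R8

Kruskal's algorithm — process edges by increasing weight (ties by edge label):
R6 R9 (4): add — endpoints in different components.
R7 R8 (5): add — endpoints in different components.
R4 R8 (6): add — endpoints in different components.
R3 R9 (10): add — endpoints in different components.
R2 R4 (11): add — endpoints in different components.
R3 R8 (15): add — endpoints in different components.
R5 R7 (16): add — endpoints in different components.
R1 R6 (18): add — endpoints in different components.
The 6th edge added is R3 R8.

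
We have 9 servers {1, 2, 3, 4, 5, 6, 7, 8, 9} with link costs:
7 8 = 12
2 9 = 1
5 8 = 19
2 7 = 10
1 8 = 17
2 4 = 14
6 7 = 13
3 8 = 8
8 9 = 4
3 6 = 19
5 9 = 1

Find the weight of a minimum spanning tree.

Sort edges by weight, then run Kruskal:
2 9 (1): add — endpoints in different components.
5 9 (1): add — endpoints in different components.
8 9 (4): add — endpoints in different components.
3 8 (8): add — endpoints in different components.
2 7 (10): add — endpoints in different components.
7 8 (12): skip — 7 and 8 already connected.
6 7 (13): add — endpoints in different components.
2 4 (14): add — endpoints in different components.
1 8 (17): add — endpoints in different components.
MST edges: 2 9, 5 9, 8 9, 3 8, 2 7, 6 7, 2 4, 1 8; total weight 1+1+4+8+10+13+14+17 = 68.

68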